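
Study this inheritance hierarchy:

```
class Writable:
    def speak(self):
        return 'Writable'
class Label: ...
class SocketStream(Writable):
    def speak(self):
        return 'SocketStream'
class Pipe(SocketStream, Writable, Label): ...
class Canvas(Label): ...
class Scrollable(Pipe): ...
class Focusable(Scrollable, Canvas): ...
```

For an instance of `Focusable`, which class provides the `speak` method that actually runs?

L[Focusable] = Focusable + merge(L[Scrollable], L[Canvas], [Scrollable Canvas])
  take Scrollable:  [Scrollable Pipe SocketStream Writable Label object] + [Canvas Label object] + [Scrollable Canvas]
  take Pipe:  [Pipe SocketStream Writable Label object] + [Canvas Label object] + [Canvas]
  take SocketStream:  [SocketStream Writable Label object] + [Canvas Label object] + [Canvas]
  take Writable:  [Writable Label object] + [Canvas Label object] + [Canvas]
  take Canvas:  [Label object] + [Canvas Label object] + [Canvas]
  take Label:  [Label object] + [Label object]
  take object:  [object] + [object]
MRO: Focusable Scrollable Pipe SocketStream Writable Canvas Label object
speak is defined in: SocketStream, Writable. First along the MRO is SocketStream.

SocketStream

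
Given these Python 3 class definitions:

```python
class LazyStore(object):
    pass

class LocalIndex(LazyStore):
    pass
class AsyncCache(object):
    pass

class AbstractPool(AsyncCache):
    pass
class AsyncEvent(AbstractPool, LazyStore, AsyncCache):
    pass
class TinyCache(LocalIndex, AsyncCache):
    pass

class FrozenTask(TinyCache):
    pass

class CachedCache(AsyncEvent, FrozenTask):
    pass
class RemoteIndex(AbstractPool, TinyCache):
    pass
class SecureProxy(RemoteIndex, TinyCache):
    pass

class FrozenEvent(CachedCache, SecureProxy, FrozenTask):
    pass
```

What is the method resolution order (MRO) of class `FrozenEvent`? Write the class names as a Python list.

L[FrozenEvent] = FrozenEvent + merge(L[CachedCache], L[SecureProxy], L[FrozenTask], [CachedCache SecureProxy FrozenTask])
  take CachedCache:  [CachedCache AsyncEvent AbstractPool FrozenTask TinyCache LocalIndex LazyStore AsyncCache object] + [SecureProxy RemoteIndex AbstractPool TinyCache LocalIndex LazyStore AsyncCache object] + [FrozenTask TinyCache LocalIndex LazyStore AsyncCache object] + [CachedCache SecureProxy FrozenTask]
  take AsyncEvent:  [AsyncEvent AbstractPool FrozenTask TinyCache LocalIndex LazyStore AsyncCache object] + [SecureProxy RemoteIndex AbstractPool TinyCache LocalIndex LazyStore AsyncCache object] + [FrozenTask TinyCache LocalIndex LazyStore AsyncCache object] + [SecureProxy FrozenTask]
  take SecureProxy:  [AbstractPool FrozenTask TinyCache LocalIndex LazyStore AsyncCache object] + [SecureProxy RemoteIndex AbstractPool TinyCache LocalIndex LazyStore AsyncCache object] + [FrozenTask TinyCache LocalIndex LazyStore AsyncCache object] + [SecureProxy FrozenTask]
  take RemoteIndex:  [AbstractPool FrozenTask TinyCache LocalIndex LazyStore AsyncCache object] + [RemoteIndex AbstractPool TinyCache LocalIndex LazyStore AsyncCache object] + [FrozenTask TinyCache LocalIndex LazyStore AsyncCache object] + [FrozenTask]
  take AbstractPool:  [AbstractPool FrozenTask TinyCache LocalIndex LazyStore AsyncCache object] + [AbstractPool TinyCache LocalIndex LazyStore AsyncCache object] + [FrozenTask TinyCache LocalIndex LazyStore AsyncCache object] + [FrozenTask]
  take FrozenTask:  [FrozenTask TinyCache LocalIndex LazyStore AsyncCache object] + [TinyCache LocalIndex LazyStore AsyncCache object] + [FrozenTask TinyCache LocalIndex LazyStore AsyncCache object] + [FrozenTask]
  take TinyCache:  [TinyCache LocalIndex LazyStore AsyncCache object] + [TinyCache LocalIndex LazyStore AsyncCache object] + [TinyCache LocalIndex LazyStore AsyncCache object]
  take LocalIndex:  [LocalIndex LazyStore AsyncCache object] + [LocalIndex LazyStore AsyncCache object] + [LocalIndex LazyStore AsyncCache object]
  take LazyStore:  [LazyStore AsyncCache object] + [LazyStore AsyncCache object] + [LazyStore AsyncCache object]
  take AsyncCache:  [AsyncCache object] + [AsyncCache object] + [AsyncCache object]
  take object:  [object] + [object] + [object]

[FrozenEvent, CachedCache, AsyncEvent, SecureProxy, RemoteIndex, AbstractPool, FrozenTask, TinyCache, LocalIndex, LazyStore, AsyncCache, object]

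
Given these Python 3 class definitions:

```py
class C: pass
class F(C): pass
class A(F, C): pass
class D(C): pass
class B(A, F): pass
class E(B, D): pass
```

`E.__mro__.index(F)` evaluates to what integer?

3

L[E] = E + merge(L[B], L[D], [B D])
  take B:  [B A F C object] + [D C object] + [B D]
  take A:  [A F C object] + [D C object] + [D]
  take F:  [F C object] + [D C object] + [D]
  take D:  [C object] + [D C object] + [D]
  take C:  [C object] + [C object]
  take object:  [object] + [object]
MRO: E B A F D C object
F sits at index 3.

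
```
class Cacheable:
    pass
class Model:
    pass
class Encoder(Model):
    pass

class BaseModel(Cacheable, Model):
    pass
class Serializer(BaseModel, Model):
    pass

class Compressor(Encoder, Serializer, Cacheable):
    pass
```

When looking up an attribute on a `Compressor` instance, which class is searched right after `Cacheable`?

Model

L[Compressor] = Compressor + merge(L[Encoder], L[Serializer], L[Cacheable], [Encoder Serializer Cacheable])
  take Encoder:  [Encoder Model object] + [Serializer BaseModel Cacheable Model object] + [Cacheable object] + [Encoder Serializer Cacheable]
  take Serializer:  [Model object] + [Serializer BaseModel Cacheable Model object] + [Cacheable object] + [Serializer Cacheable]
  take BaseModel:  [Model object] + [BaseModel Cacheable Model object] + [Cacheable object] + [Cacheable]
  take Cacheable:  [Model object] + [Cacheable Model object] + [Cacheable object] + [Cacheable]
  take Model:  [Model object] + [Model object] + [object]
  take object:  [object] + [object] + [object]
MRO: Compressor Encoder Serializer BaseModel Cacheable Model object
Cacheable is at position 4; next is Model.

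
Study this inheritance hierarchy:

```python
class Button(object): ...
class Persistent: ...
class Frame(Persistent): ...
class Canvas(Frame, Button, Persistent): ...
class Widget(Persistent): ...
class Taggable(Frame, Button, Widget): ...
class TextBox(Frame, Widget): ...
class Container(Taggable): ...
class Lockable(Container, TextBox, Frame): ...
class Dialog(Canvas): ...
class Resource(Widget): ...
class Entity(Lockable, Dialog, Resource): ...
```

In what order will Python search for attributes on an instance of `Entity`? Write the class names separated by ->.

Entity -> Lockable -> Container -> Taggable -> TextBox -> Dialog -> Canvas -> Frame -> Button -> Resource -> Widget -> Persistent -> object

L[Entity] = Entity + merge(L[Lockable], L[Dialog], L[Resource], [Lockable Dialog Resource])
  take Lockable:  [Lockable Container Taggable TextBox Frame Button Widget Persistent object] + [Dialog Canvas Frame Button Persistent object] + [Resource Widget Persistent object] + [Lockable Dialog Resource]
  take Container:  [Container Taggable TextBox Frame Button Widget Persistent object] + [Dialog Canvas Frame Button Persistent object] + [Resource Widget Persistent object] + [Dialog Resource]
  take Taggable:  [Taggable TextBox Frame Button Widget Persistent object] + [Dialog Canvas Frame Button Persistent object] + [Resource Widget Persistent object] + [Dialog Resource]
  take TextBox:  [TextBox Frame Button Widget Persistent object] + [Dialog Canvas Frame Button Persistent object] + [Resource Widget Persistent object] + [Dialog Resource]
  take Dialog:  [Frame Button Widget Persistent object] + [Dialog Canvas Frame Button Persistent object] + [Resource Widget Persistent object] + [Dialog Resource]
  take Canvas:  [Frame Button Widget Persistent object] + [Canvas Frame Button Persistent object] + [Resource Widget Persistent object] + [Resource]
  take Frame:  [Frame Button Widget Persistent object] + [Frame Button Persistent object] + [Resource Widget Persistent object] + [Resource]
  take Button:  [Button Widget Persistent object] + [Button Persistent object] + [Resource Widget Persistent object] + [Resource]
  take Resource:  [Widget Persistent object] + [Persistent object] + [Resource Widget Persistent object] + [Resource]
  take Widget:  [Widget Persistent object] + [Persistent object] + [Widget Persistent object]
  take Persistent:  [Persistent object] + [Persistent object] + [Persistent object]
  take object:  [object] + [object] + [object]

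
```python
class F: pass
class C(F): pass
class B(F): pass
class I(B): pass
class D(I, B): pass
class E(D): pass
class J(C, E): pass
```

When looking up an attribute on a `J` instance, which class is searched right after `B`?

F

L[J] = J + merge(L[C], L[E], [C E])
  take C:  [C F object] + [E D I B F object] + [C E]
  take E:  [F object] + [E D I B F object] + [E]
  take D:  [F object] + [D I B F object]
  take I:  [F object] + [I B F object]
  take B:  [F object] + [B F object]
  take F:  [F object] + [F object]
  take object:  [object] + [object]
MRO: J C E D I B F object
B is at position 5; next is F.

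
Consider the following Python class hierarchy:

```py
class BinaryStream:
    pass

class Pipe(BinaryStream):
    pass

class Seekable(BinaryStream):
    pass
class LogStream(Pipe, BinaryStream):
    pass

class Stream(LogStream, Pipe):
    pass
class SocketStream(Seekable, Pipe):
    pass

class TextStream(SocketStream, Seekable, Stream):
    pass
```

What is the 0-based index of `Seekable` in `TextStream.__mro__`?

L[TextStream] = TextStream + merge(L[SocketStream], L[Seekable], L[Stream], [SocketStream Seekable Stream])
  take SocketStream:  [SocketStream Seekable Pipe BinaryStream object] + [Seekable BinaryStream object] + [Stream LogStream Pipe BinaryStream object] + [SocketStream Seekable Stream]
  take Seekable:  [Seekable Pipe BinaryStream object] + [Seekable BinaryStream object] + [Stream LogStream Pipe BinaryStream object] + [Seekable Stream]
  take Stream:  [Pipe BinaryStream object] + [BinaryStream object] + [Stream LogStream Pipe BinaryStream object] + [Stream]
  take LogStream:  [Pipe BinaryStream object] + [BinaryStream object] + [LogStream Pipe BinaryStream object]
  take Pipe:  [Pipe BinaryStream object] + [BinaryStream object] + [Pipe BinaryStream object]
  take BinaryStream:  [BinaryStream object] + [BinaryStream object] + [BinaryStream object]
  take object:  [object] + [object] + [object]
MRO: TextStream SocketStream Seekable Stream LogStream Pipe BinaryStream object
Seekable sits at index 2.

2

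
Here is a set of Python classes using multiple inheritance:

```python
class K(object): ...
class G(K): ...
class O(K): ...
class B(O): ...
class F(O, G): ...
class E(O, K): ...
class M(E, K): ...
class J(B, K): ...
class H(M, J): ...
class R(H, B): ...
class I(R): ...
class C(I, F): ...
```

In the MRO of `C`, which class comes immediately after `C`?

I

L[C] = C + merge(L[I], L[F], [I F])
  take I:  [I R H M E J B O K object] + [F O G K object] + [I F]
  take R:  [R H M E J B O K object] + [F O G K object] + [F]
  take H:  [H M E J B O K object] + [F O G K object] + [F]
  take M:  [M E J B O K object] + [F O G K object] + [F]
  take E:  [E J B O K object] + [F O G K object] + [F]
  take J:  [J B O K object] + [F O G K object] + [F]
  take B:  [B O K object] + [F O G K object] + [F]
  take F:  [O K object] + [F O G K object] + [F]
  take O:  [O K object] + [O G K object]
  take G:  [K object] + [G K object]
  take K:  [K object] + [K object]
  take object:  [object] + [object]
MRO: C I R H M E J B F O G K object
C is at position 0; next is I.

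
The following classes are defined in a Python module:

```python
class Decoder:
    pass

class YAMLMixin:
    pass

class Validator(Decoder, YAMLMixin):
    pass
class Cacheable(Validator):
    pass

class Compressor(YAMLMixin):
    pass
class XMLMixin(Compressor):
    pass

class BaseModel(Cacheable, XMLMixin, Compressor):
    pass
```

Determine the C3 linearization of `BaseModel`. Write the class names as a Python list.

[BaseModel, Cacheable, Validator, Decoder, XMLMixin, Compressor, YAMLMixin, object]

L[BaseModel] = BaseModel + merge(L[Cacheable], L[XMLMixin], L[Compressor], [Cacheable XMLMixin Compressor])
  take Cacheable:  [Cacheable Validator Decoder YAMLMixin object] + [XMLMixin Compressor YAMLMixin object] + [Compressor YAMLMixin object] + [Cacheable XMLMixin Compressor]
  take Validator:  [Validator Decoder YAMLMixin object] + [XMLMixin Compressor YAMLMixin object] + [Compressor YAMLMixin object] + [XMLMixin Compressor]
  take Decoder:  [Decoder YAMLMixin object] + [XMLMixin Compressor YAMLMixin object] + [Compressor YAMLMixin object] + [XMLMixin Compressor]
  take XMLMixin:  [YAMLMixin object] + [XMLMixin Compressor YAMLMixin object] + [Compressor YAMLMixin object] + [XMLMixin Compressor]
  take Compressor:  [YAMLMixin object] + [Compressor YAMLMixin object] + [Compressor YAMLMixin object] + [Compressor]
  take YAMLMixin:  [YAMLMixin object] + [YAMLMixin object] + [YAMLMixin object]
  take object:  [object] + [object] + [object]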